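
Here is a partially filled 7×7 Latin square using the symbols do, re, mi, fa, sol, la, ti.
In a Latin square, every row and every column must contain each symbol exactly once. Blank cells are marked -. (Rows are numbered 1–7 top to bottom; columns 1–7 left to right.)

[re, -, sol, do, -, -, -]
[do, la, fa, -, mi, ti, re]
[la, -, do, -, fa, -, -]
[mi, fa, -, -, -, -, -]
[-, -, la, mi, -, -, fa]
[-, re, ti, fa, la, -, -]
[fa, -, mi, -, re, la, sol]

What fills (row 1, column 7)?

la

Row 1, column 5: row 1 has {do, re, sol} and column 5 has {re, mi, fa, la}, leaving only ti.
Row 1, column 2: row 1 has {do, re, sol, ti} and column 2 has {re, fa, la}, leaving only mi.
Row 1 already has {do, re, mi, sol, ti} and column 7 already has {re, fa, sol}, so row 1, column 7 must be la.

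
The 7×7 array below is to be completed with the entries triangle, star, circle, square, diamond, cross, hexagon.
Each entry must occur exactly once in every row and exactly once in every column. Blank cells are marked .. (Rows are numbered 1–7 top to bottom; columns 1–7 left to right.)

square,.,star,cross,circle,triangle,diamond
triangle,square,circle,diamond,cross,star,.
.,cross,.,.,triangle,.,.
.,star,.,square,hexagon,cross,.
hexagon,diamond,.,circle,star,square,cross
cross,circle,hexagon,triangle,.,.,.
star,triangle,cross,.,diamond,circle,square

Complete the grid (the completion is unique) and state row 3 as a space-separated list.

diamond cross square star triangle hexagon circle

Row 1, column 2: row 1 has {triangle, star, circle, square, diamond, cross} and column 2 has {triangle, star, circle, square, diamond, cross}, leaving only hexagon.
Row 2, column 7: row 2 has {triangle, star, circle, square, diamond, cross} and column 7 has {square, diamond, cross}, leaving only hexagon.
Row 5, column 3: row 5 has {star, circle, square, diamond, cross, hexagon} and column 3 has {star, circle, cross, hexagon}, leaving only triangle.
Row 4, column 3: row 4 has {star, square, cross, hexagon} and column 3 has {triangle, star, circle, cross, hexagon}, leaving only diamond.
Row 3, column 3: row 3 has {triangle, cross} and column 3 has {triangle, star, circle, diamond, cross, hexagon}, leaving only square.
Row 4, column 1: row 4 has {star, square, diamond, cross, hexagon} and column 1 has {triangle, star, square, cross, hexagon}, leaving only circle.
Row 3, column 1: row 3 has {triangle, square, cross} and column 1 has {triangle, star, circle, square, cross, hexagon}, leaving only diamond.
Row 3, column 6: row 3 has {triangle, square, diamond, cross} and column 6 has {triangle, star, circle, square, cross}, leaving only hexagon.
Row 3, column 4: row 3 has {triangle, square, diamond, cross, hexagon} and column 4 has {triangle, circle, square, diamond, cross}, leaving only star.
Row 3, column 7: row 3 has {triangle, star, square, diamond, cross, hexagon} and column 7 has {square, diamond, cross, hexagon}, leaving only circle.
So row 3 reads: diamond cross square star triangle hexagon circle.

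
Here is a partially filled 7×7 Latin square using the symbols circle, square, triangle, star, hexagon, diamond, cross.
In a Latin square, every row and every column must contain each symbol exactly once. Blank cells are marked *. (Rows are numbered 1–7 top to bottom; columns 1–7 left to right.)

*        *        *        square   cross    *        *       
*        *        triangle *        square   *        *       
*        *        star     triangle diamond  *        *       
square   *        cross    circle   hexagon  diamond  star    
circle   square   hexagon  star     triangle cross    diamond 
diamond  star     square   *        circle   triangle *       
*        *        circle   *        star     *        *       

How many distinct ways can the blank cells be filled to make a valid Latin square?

26

Row 1, column 1: eliminating its row and column leaves {triangle, star, hexagon}.
Row 1, column 2: eliminating its row and column leaves {circle, triangle, hexagon, diamond}.
Row 1, column 3: eliminating its row and column leaves {diamond}.
Row 1, column 6: eliminating its row and column leaves {circle, star, hexagon}.
Row 1, column 7: eliminating its row and column leaves {circle, triangle, hexagon}.
Row 2, column 1: eliminating its row and column leaves {star, hexagon, cross}.
Row 2, column 2: eliminating its row and column leaves {circle, hexagon, diamond, cross}.
Row 2, column 4: eliminating its row and column leaves {hexagon, diamond, cross}.
Row 2, column 6: eliminating its row and column leaves {circle, star, hexagon}.
Row 2, column 7: eliminating its row and column leaves {circle, hexagon, cross}.
Row 3, column 1: eliminating its row and column leaves {hexagon, cross}.
Row 3, column 2: eliminating its row and column leaves {circle, hexagon, cross}.
Row 3, column 6: eliminating its row and column leaves {circle, square, hexagon}.
Row 3, column 7: eliminating its row and column leaves {circle, square, hexagon, cross}.
Row 4, column 2: eliminating its row and column leaves {triangle}.
Row 6, column 4: eliminating its row and column leaves {hexagon, cross}.
Row 6, column 7: eliminating its row and column leaves {hexagon, cross}.
Row 7, column 1: eliminating its row and column leaves {triangle, hexagon, cross}.
Row 7, column 2: eliminating its row and column leaves {triangle, hexagon, diamond, cross}.
Row 7, column 4: eliminating its row and column leaves {hexagon, diamond, cross}.
Row 7, column 6: eliminating its row and column leaves {square, hexagon}.
Row 7, column 7: eliminating its row and column leaves {square, triangle, hexagon, cross}.
Enumerating the assignments across these blanks that avoid any row or column repeat gives 26 completions.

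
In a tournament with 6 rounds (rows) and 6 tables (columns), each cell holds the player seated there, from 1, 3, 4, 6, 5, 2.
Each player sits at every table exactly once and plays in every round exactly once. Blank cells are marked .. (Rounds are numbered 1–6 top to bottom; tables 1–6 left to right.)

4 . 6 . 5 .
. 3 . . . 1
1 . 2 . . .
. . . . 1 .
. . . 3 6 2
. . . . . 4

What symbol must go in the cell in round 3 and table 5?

Round 1, table 6: round 1 has {4, 6, 5} and table 6 has {1, 4, 2}, leaving only 3.
Round 5, table 1: round 5 has {3, 6, 2} and table 1 has {1, 4}, leaving only 5.
Round 3, table 5 is narrowed to {3, 4}.
If it were 4, propagating the remaining blanks reaches a contradiction.
So round 3, table 5 must be 3.

3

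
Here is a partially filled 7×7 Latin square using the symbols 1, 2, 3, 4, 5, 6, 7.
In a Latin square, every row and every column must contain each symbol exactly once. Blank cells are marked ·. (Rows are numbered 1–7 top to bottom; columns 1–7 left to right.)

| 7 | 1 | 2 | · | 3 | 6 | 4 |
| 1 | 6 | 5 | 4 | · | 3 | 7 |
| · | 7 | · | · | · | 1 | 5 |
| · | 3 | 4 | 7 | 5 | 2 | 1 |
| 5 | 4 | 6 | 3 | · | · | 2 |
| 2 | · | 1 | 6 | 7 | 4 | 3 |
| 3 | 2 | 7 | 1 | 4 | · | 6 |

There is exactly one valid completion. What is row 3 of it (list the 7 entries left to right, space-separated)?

4 7 3 2 6 1 5

Row 3, column 3: row 3 has {1, 5, 7} and column 3 has {1, 2, 4, 5, 6, 7}, leaving only 3.
Row 3, column 4: row 3 has {1, 3, 5, 7} and column 4 has {1, 3, 4, 6, 7}, leaving only 2.
Row 3, column 5: row 3 has {1, 2, 3, 5, 7} and column 5 has {3, 4, 5, 7}, leaving only 6.
Row 3, column 1: row 3 has {1, 2, 3, 5, 6, 7} and column 1 has {1, 2, 3, 5, 7}, leaving only 4.
So row 3 reads: 4 7 3 2 6 1 5.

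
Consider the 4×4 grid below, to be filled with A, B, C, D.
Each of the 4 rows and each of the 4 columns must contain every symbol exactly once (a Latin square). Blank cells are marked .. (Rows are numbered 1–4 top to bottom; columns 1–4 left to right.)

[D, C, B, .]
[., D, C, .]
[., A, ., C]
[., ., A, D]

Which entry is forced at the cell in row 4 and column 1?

C

Row 1, column 4: row 1 has {B, C, D} and column 4 has {C, D}, leaving only A.
Row 2, column 4: row 2 has {C, D} and column 4 has {A, C, D}, leaving only B.
Row 2, column 1: row 2 has {B, C, D} and column 1 has {D}, leaving only A.
Row 3, column 1: row 3 has {A, C} and column 1 has {A, D}, leaving only B.
Row 4 already has {A, D} and column 1 already has {A, B, D}, so row 4, column 1 must be C.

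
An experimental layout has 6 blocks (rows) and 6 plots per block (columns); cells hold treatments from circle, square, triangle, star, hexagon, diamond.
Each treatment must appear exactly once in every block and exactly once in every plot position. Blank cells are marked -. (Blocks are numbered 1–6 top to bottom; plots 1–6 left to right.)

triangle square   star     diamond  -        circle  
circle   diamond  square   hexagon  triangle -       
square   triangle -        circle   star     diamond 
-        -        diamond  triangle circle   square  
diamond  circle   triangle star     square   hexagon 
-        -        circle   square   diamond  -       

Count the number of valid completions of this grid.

2

Block 1, plot 5: eliminating its block and plot leaves {hexagon}.
Block 2, plot 6: eliminating its block and plot leaves {star}.
Block 3, plot 3: eliminating its block and plot leaves {hexagon}.
Block 4, plot 1: eliminating its block and plot leaves {star, hexagon}.
Block 4, plot 2: eliminating its block and plot leaves {star, hexagon}.
Block 6, plot 1: eliminating its block and plot leaves {star, hexagon}.
Block 6, plot 2: eliminating its block and plot leaves {star, hexagon}.
Block 6, plot 6: eliminating its block and plot leaves {triangle, star}.
Enumerating the assignments across these blanks that avoid any block or plot repeat gives 2 completions.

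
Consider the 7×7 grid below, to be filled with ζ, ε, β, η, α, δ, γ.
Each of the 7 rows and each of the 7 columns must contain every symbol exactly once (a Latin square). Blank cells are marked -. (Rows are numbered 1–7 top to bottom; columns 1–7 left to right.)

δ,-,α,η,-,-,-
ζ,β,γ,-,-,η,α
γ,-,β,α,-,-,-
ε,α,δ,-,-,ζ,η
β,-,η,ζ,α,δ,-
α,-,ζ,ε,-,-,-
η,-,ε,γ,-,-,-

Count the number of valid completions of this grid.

Row 1, column 2: eliminating its row and column leaves {ζ, ε, γ}.
Row 1, column 5: eliminating its row and column leaves {ζ, ε, β, γ}.
Row 1, column 6: eliminating its row and column leaves {ε, β, γ}.
Row 1, column 7: eliminating its row and column leaves {ζ, ε, β, γ}.
Row 2, column 4: eliminating its row and column leaves {δ}.
Row 2, column 5: eliminating its row and column leaves {ε, δ}.
Row 3, column 2: eliminating its row and column leaves {ζ, ε, η, δ}.
Row 3, column 5: eliminating its row and column leaves {ζ, ε, η, δ}.
Row 3, column 6: eliminating its row and column leaves {ε}.
Row 3, column 7: eliminating its row and column leaves {ζ, ε, δ}.
Row 4, column 4: eliminating its row and column leaves {β}.
Row 4, column 5: eliminating its row and column leaves {β, γ}.
Row 5, column 2: eliminating its row and column leaves {ε, γ}.
Row 5, column 7: eliminating its row and column leaves {ε, γ}.
Row 6, column 2: eliminating its row and column leaves {η, δ, γ}.
Row 6, column 5: eliminating its row and column leaves {β, η, δ, γ}.
Row 6, column 6: eliminating its row and column leaves {β, γ}.
Row 6, column 7: eliminating its row and column leaves {β, δ, γ}.
Row 7, column 2: eliminating its row and column leaves {ζ, δ}.
Row 7, column 5: eliminating its row and column leaves {ζ, β, δ}.
Row 7, column 6: eliminating its row and column leaves {β, α}.
Row 7, column 7: eliminating its row and column leaves {ζ, β, δ}.
Enumerating the assignments across these blanks that avoid any row or column repeat gives 14 completions.

14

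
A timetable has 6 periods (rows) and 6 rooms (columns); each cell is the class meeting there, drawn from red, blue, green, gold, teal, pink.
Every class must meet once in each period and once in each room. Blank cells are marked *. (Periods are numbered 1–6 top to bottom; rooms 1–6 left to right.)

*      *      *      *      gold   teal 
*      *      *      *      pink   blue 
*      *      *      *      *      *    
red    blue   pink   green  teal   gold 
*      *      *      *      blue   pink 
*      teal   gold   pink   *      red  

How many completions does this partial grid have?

20

Period 1, room 1: eliminating its period and room leaves {blue, green, pink}.
Period 1, room 2: eliminating its period and room leaves {red, green, pink}.
Period 1, room 3: eliminating its period and room leaves {red, blue, green}.
Period 1, room 4: eliminating its period and room leaves {red, blue}.
Period 2, room 1: eliminating its period and room leaves {green, gold, teal}.
Period 2, room 2: eliminating its period and room leaves {red, green, gold}.
Period 2, room 3: eliminating its period and room leaves {red, green, teal}.
Period 2, room 4: eliminating its period and room leaves {red, gold, teal}.
Period 3, room 1: eliminating its period and room leaves {blue, green, gold, teal, pink}.
Period 3, room 2: eliminating its period and room leaves {red, green, gold, pink}.
Period 3, room 3: eliminating its period and room leaves {red, blue, green, teal}.
Period 3, room 4: eliminating its period and room leaves {red, blue, gold, teal}.
Period 3, room 5: eliminating its period and room leaves {red, green}.
Period 3, room 6: eliminating its period and room leaves {green}.
Period 5, room 1: eliminating its period and room leaves {green, gold, teal}.
Period 5, room 2: eliminating its period and room leaves {red, green, gold}.
Period 5, room 3: eliminating its period and room leaves {red, green, teal}.
Period 5, room 4: eliminating its period and room leaves {red, gold, teal}.
Period 6, room 1: eliminating its period and room leaves {blue, green}.
Period 6, room 5: eliminating its period and room leaves {green}.
Enumerating the assignments across these blanks that avoid any period or room repeat gives 20 completions.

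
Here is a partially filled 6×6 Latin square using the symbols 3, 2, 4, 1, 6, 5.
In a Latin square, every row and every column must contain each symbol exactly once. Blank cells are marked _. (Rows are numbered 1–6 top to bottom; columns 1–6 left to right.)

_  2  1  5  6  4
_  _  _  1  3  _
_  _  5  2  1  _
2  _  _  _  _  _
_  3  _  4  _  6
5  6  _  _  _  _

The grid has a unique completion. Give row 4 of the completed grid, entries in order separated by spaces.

Row 1, column 1: row 1 has {2, 4, 1, 6, 5} and column 1 has {2, 5}, leaving only 3.
Row 3, column 2: row 3 has {2, 1, 5} and column 2 has {3, 2, 6}, leaving only 4.
Row 2, column 2: row 2 has {3, 1} and column 2 has {3, 2, 4, 6}, leaving only 5.
Row 4, column 2: row 4 has {2} and column 2 has {3, 2, 4, 6, 5}, leaving only 1.
Row 2, column 6: row 2 has {3, 1, 5} and column 6 has {4, 6}, leaving only 2.
Row 3, column 1: row 3 has {2, 4, 1, 5} and column 1 has {3, 2, 5}, leaving only 6.
Row 2, column 1: row 2 has {3, 2, 1, 5} and column 1 has {3, 2, 6, 5}, leaving only 4.
Row 2, column 3: row 2 has {3, 2, 4, 1, 5} and column 3 has {1, 5}, leaving only 6.
Row 3, column 6: row 3 has {2, 4, 1, 6, 5} and column 6 has {2, 4, 6}, leaving only 3.
Row 4, column 6: row 4 has {2, 1} and column 6 has {3, 2, 4, 6}, leaving only 5.
Row 4, column 5: row 4 has {2, 1, 5} and column 5 has {3, 1, 6}, leaving only 4.
Row 4, column 3: row 4 has {2, 4, 1, 5} and column 3 has {1, 6, 5}, leaving only 3.
Row 4, column 4: row 4 has {3, 2, 4, 1, 5} and column 4 has {2, 4, 1, 5}, leaving only 6.
So row 4 reads: 2 1 3 6 4 5.

2 1 3 6 4 5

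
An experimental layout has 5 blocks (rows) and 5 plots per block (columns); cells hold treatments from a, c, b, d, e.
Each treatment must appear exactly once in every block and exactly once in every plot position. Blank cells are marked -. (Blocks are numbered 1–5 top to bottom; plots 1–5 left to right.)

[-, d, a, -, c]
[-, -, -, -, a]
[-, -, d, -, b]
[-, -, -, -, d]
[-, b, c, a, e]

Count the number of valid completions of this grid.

5

Block 1, plot 1: eliminating its block and plot leaves {b, e}.
Block 1, plot 4: eliminating its block and plot leaves {b, e}.
Block 2, plot 1: eliminating its block and plot leaves {c, b, d, e}.
Block 2, plot 2: eliminating its block and plot leaves {c, e}.
Block 2, plot 3: eliminating its block and plot leaves {b, e}.
Block 2, plot 4: eliminating its block and plot leaves {c, b, d, e}.
Block 3, plot 1: eliminating its block and plot leaves {a, c, e}.
Block 3, plot 2: eliminating its block and plot leaves {a, c, e}.
Block 3, plot 4: eliminating its block and plot leaves {c, e}.
Block 4, plot 1: eliminating its block and plot leaves {a, c, b, e}.
Block 4, plot 2: eliminating its block and plot leaves {a, c, e}.
Block 4, plot 3: eliminating its block and plot leaves {b, e}.
Block 4, plot 4: eliminating its block and plot leaves {c, b, e}.
Block 5, plot 1: eliminating its block and plot leaves {d}.
Enumerating the assignments across these blanks that avoid any block or plot repeat gives 5 completions.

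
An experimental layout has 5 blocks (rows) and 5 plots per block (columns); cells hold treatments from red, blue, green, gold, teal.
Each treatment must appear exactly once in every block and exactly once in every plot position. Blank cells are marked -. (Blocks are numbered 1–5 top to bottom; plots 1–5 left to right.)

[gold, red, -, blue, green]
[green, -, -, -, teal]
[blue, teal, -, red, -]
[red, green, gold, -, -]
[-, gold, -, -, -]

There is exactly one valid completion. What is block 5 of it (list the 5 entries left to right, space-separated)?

teal gold blue green red

Block 5, plot 1: block 5 has {gold} and plot 1 has {red, blue, green, gold}, leaving only teal.
Block 5, plot 4: block 5 has {gold, teal} and plot 4 has {red, blue}, leaving only green.
Block 1, plot 3: block 1 has {red, blue, green, gold} and plot 3 has {gold}, leaving only teal.
Block 2, plot 2: block 2 has {green, teal} and plot 2 has {red, green, gold, teal}, leaving only blue.
Block 2, plot 3: block 2 has {blue, green, teal} and plot 3 has {gold, teal}, leaving only red.
Block 5, plot 3: block 5 has {green, gold, teal} and plot 3 has {red, gold, teal}, leaving only blue.
Block 5, plot 5: block 5 has {blue, green, gold, teal} and plot 5 has {green, teal}, leaving only red.
So block 5 reads: teal gold blue green red.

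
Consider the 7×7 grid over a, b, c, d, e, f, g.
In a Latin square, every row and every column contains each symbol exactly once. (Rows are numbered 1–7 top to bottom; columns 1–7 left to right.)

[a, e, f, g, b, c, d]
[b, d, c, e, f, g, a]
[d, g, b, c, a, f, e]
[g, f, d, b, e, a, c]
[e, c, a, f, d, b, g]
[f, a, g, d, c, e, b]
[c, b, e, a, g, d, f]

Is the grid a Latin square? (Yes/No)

Each row is a permutation of the 7 symbols, and so is each column.

Yes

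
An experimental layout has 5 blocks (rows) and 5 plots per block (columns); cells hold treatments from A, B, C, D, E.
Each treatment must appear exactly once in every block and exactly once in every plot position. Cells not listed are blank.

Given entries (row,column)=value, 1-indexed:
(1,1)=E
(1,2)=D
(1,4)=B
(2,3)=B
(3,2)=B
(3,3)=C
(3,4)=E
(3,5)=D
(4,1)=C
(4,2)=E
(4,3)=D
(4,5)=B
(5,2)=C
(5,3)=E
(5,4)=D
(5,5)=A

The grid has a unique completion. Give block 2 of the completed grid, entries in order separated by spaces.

D A B C E

Block 2, plot 2: block 2 has {B} and plot 2 has {B, C, D, E}, leaving only A.
Block 2, plot 1: block 2 has {A, B} and plot 1 has {C, E}, leaving only D.
Block 2, plot 4: block 2 has {A, B, D} and plot 4 has {B, D, E}, leaving only C.
Block 2, plot 5: block 2 has {A, B, C, D} and plot 5 has {A, B, D}, leaving only E.
So block 2 reads: D A B C E.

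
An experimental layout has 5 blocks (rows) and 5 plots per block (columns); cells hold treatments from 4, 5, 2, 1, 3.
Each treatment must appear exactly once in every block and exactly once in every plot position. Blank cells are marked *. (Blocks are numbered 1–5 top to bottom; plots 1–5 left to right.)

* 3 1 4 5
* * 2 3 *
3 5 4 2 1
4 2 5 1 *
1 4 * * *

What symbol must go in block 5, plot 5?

2

Block 1, plot 1: block 1 has {4, 5, 1, 3} and plot 1 has {4, 1, 3}, leaving only 2.
Block 2, plot 1: block 2 has {2, 3} and plot 1 has {4, 2, 1, 3}, leaving only 5.
Block 2, plot 2: block 2 has {5, 2, 3} and plot 2 has {4, 5, 2, 3}, leaving only 1.
Block 2, plot 5: block 2 has {5, 2, 1, 3} and plot 5 has {5, 1}, leaving only 4.
Block 4, plot 5: block 4 has {4, 5, 2, 1} and plot 5 has {4, 5, 1}, leaving only 3.
Block 5 already has {4, 1} and plot 5 already has {4, 5, 1, 3}, so block 5, plot 5 must be 2.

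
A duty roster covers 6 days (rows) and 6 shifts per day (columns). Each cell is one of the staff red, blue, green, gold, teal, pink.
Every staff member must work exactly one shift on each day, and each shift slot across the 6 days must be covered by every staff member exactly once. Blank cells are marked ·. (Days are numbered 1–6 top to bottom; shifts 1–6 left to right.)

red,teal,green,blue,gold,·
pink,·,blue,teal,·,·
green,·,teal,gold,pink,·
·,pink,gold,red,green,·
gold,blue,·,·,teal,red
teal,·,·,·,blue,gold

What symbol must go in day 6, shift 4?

pink

Day 1, shift 6: day 1 has {red, blue, green, gold, teal} and shift 6 has {red, gold}, leaving only pink.
Day 2, shift 5: day 2 has {blue, teal, pink} and shift 5 has {blue, green, gold, teal, pink}, leaving only red.
Day 2, shift 6: day 2 has {red, blue, teal, pink} and shift 6 has {red, gold, pink}, leaving only green.
Day 2, shift 2: day 2 has {red, blue, green, teal, pink} and shift 2 has {blue, teal, pink}, leaving only gold.
Day 3, shift 2: day 3 has {green, gold, teal, pink} and shift 2 has {blue, gold, teal, pink}, leaving only red.
Day 3, shift 6: day 3 has {red, green, gold, teal, pink} and shift 6 has {red, green, gold, pink}, leaving only blue.
Day 4, shift 1: day 4 has {red, green, gold, pink} and shift 1 has {red, green, gold, teal, pink}, leaving only blue.
Day 4, shift 6: day 4 has {red, blue, green, gold, pink} and shift 6 has {red, blue, green, gold, pink}, leaving only teal.
Day 5, shift 3: day 5 has {red, blue, gold, teal} and shift 3 has {blue, green, gold, teal}, leaving only pink.
Day 5, shift 4: day 5 has {red, blue, gold, teal, pink} and shift 4 has {red, blue, gold, teal}, leaving only green.
Day 6 already has {blue, gold, teal} and shift 4 already has {red, blue, green, gold, teal}, so day 6, shift 4 must be pink.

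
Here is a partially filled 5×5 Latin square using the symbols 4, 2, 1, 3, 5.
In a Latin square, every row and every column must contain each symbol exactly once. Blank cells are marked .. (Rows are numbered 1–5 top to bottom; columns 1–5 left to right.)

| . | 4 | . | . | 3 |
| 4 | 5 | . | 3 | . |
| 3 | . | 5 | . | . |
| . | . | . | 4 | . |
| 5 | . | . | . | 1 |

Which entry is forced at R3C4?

1

Row 2, column 5: row 2 has {4, 3, 5} and column 5 has {1, 3}, leaving only 2.
Row 2, column 3: row 2 has {4, 2, 3, 5} and column 3 has {5}, leaving only 1.
Row 1, column 3: row 1 has {4, 3} and column 3 has {1, 5}, leaving only 2.
Row 1, column 1: row 1 has {4, 2, 3} and column 1 has {4, 3, 5}, leaving only 1.
Row 1, column 4: row 1 has {4, 2, 1, 3} and column 4 has {4, 3}, leaving only 5.
Row 3, column 5: row 3 has {3, 5} and column 5 has {2, 1, 3}, leaving only 4.
Row 4, column 1: row 4 has {4} and column 1 has {4, 1, 3, 5}, leaving only 2.
Row 4, column 3: row 4 has {4, 2} and column 3 has {2, 1, 5}, leaving only 3.
Row 4, column 2: row 4 has {4, 2, 3} and column 2 has {4, 5}, leaving only 1.
Row 3, column 2: row 3 has {4, 3, 5} and column 2 has {4, 1, 5}, leaving only 2.
Row 3 already has {4, 2, 3, 5} and column 4 already has {4, 3, 5}, so row 3, column 4 must be 1.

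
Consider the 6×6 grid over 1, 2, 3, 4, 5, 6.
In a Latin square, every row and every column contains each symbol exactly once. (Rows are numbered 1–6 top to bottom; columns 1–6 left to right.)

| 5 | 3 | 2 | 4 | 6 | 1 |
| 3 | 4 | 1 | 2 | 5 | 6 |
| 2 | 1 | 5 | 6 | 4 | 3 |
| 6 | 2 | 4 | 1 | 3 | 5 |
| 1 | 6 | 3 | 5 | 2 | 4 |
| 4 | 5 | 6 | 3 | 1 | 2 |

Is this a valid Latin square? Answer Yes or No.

Yes

Each row is a permutation of the 6 symbols, and so is each column.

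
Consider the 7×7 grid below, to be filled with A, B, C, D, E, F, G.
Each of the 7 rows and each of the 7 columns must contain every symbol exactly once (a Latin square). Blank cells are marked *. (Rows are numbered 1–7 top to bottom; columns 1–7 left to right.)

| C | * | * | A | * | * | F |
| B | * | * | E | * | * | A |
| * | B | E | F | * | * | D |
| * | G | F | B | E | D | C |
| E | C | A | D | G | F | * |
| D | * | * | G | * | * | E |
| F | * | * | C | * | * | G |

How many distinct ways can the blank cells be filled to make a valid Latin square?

Row 1, column 2: eliminating its row and column leaves {D, E}.
Row 1, column 3: eliminating its row and column leaves {B, D, G}.
Row 1, column 5: eliminating its row and column leaves {B, D}.
Row 1, column 6: eliminating its row and column leaves {B, E, G}.
Row 2, column 2: eliminating its row and column leaves {D, F}.
Row 2, column 3: eliminating its row and column leaves {C, D, G}.
Row 2, column 5: eliminating its row and column leaves {C, D, F}.
Row 2, column 6: eliminating its row and column leaves {C, G}.
Row 3, column 1: eliminating its row and column leaves {A, G}.
Row 3, column 5: eliminating its row and column leaves {A, C}.
Row 3, column 6: eliminating its row and column leaves {A, C, G}.
Row 4, column 1: eliminating its row and column leaves {A}.
Row 5, column 7: eliminating its row and column leaves {B}.
Row 6, column 2: eliminating its row and column leaves {A, F}.
Row 6, column 3: eliminating its row and column leaves {B, C}.
Row 6, column 5: eliminating its row and column leaves {A, B, C, F}.
Row 6, column 6: eliminating its row and column leaves {A, B, C}.
Row 7, column 2: eliminating its row and column leaves {A, D, E}.
Row 7, column 3: eliminating its row and column leaves {B, D}.
Row 7, column 5: eliminating its row and column leaves {A, B, D}.
Row 7, column 6: eliminating its row and column leaves {A, B, E}.
Enumerating the assignments across these blanks that avoid any row or column repeat gives 7 completions.

7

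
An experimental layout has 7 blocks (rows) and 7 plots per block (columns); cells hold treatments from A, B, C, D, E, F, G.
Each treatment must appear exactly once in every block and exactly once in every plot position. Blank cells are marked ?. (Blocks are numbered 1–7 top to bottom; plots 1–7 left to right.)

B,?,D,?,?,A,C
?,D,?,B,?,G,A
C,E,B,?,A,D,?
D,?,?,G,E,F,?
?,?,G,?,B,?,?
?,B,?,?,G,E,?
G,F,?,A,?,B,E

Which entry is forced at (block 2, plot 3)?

E

Block 1, plot 2: block 1 has {A, B, C, D} and plot 2 has {B, D, E, F}, leaving only G.
Block 1, plot 5: block 1 has {A, B, C, D, G} and plot 5 has {A, B, E, G}, leaving only F.
Block 1, plot 4: block 1 has {A, B, C, D, F, G} and plot 4 has {A, B, G}, leaving only E.
Block 2, plot 5: block 2 has {A, B, D, G} and plot 5 has {A, B, E, F, G}, leaving only C.
Block 3, plot 4: block 3 has {A, B, C, D, E} and plot 4 has {A, B, E, G}, leaving only F.
Block 3, plot 7: block 3 has {A, B, C, D, E, F} and plot 7 has {A, C, E}, leaving only G.
Block 4, plot 7: block 4 has {D, E, F, G} and plot 7 has {A, C, E, G}, leaving only B.
Block 5, plot 6: block 5 has {B, G} and plot 6 has {A, B, D, E, F, G}, leaving only C.
Block 5, plot 2: block 5 has {B, C, G} and plot 2 has {B, D, E, F, G}, leaving only A.
Block 4, plot 2: block 4 has {B, D, E, F, G} and plot 2 has {A, B, D, E, F, G}, leaving only C.
Block 4, plot 3: block 4 has {B, C, D, E, F, G} and plot 3 has {B, D, G}, leaving only A.
Block 5, plot 4: block 5 has {A, B, C, G} and plot 4 has {A, B, E, F, G}, leaving only D.
Block 5, plot 7: block 5 has {A, B, C, D, G} and plot 7 has {A, B, C, E, G}, leaving only F.
Block 5, plot 1: block 5 has {A, B, C, D, F, G} and plot 1 has {B, C, D, G}, leaving only E.
Block 2, plot 1: block 2 has {A, B, C, D, G} and plot 1 has {B, C, D, E, G}, leaving only F.
Block 2 already has {A, B, C, D, F, G} and plot 3 already has {A, B, D, G}, so block 2, plot 3 must be E.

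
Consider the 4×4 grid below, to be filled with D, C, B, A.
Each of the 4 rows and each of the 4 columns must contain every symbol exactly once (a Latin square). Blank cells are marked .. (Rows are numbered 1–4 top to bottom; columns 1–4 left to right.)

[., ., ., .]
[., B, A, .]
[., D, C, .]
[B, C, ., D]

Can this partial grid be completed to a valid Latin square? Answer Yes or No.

Row 4, column 3: row 4 together with column 3 already contain {D, C, B, A} — every symbol — so nothing can go there. The grid has no valid completion.

No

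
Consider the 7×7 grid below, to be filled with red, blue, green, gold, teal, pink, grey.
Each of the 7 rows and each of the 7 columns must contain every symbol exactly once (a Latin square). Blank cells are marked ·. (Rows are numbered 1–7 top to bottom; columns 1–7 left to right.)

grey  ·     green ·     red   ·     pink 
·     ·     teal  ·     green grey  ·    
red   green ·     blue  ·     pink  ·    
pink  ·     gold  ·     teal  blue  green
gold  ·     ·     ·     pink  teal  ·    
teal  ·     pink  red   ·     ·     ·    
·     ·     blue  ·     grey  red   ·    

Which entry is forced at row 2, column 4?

gold

Row 1, column 6: row 1 has {red, green, pink, grey} and column 6 has {red, blue, teal, pink, grey}, leaving only gold.
Row 1, column 4: row 1 has {red, green, gold, pink, grey} and column 4 has {red, blue}, leaving only teal.
Row 1, column 2: row 1 has {red, green, gold, teal, pink, grey} and column 2 has {green}, leaving only blue.
Row 2, column 1: row 2 has {green, teal, grey} and column 1 has {red, gold, teal, pink, grey}, leaving only blue.
Row 3, column 3: row 3 has {red, blue, green, pink} and column 3 has {blue, green, gold, teal, pink}, leaving only grey.
Row 3, column 5: row 3 has {red, blue, green, pink, grey} and column 5 has {red, green, teal, pink, grey}, leaving only gold.
Row 3, column 7: row 3 has {red, blue, green, gold, pink, grey} and column 7 has {green, pink}, leaving only teal.
Row 4, column 4: row 4 has {blue, green, gold, teal, pink} and column 4 has {red, blue, teal}, leaving only grey.
Row 4, column 2: row 4 has {blue, green, gold, teal, pink, grey} and column 2 has {blue, green}, leaving only red.
Row 5, column 2: row 5 has {gold, teal, pink} and column 2 has {red, blue, green}, leaving only grey.
Row 5, column 3: row 5 has {gold, teal, pink, grey} and column 3 has {blue, green, gold, teal, pink, grey}, leaving only red.
Row 5, column 4: row 5 has {red, gold, teal, pink, grey} and column 4 has {red, blue, teal, grey}, leaving only green.
Row 5, column 7: row 5 has {red, green, gold, teal, pink, grey} and column 7 has {green, teal, pink}, leaving only blue.
Row 6, column 2: row 6 has {red, teal, pink} and column 2 has {red, blue, green, grey}, leaving only gold.
Row 2, column 2: row 2 has {blue, green, teal, grey} and column 2 has {red, blue, green, gold, grey}, leaving only pink.
Row 2 already has {blue, green, teal, pink, grey} and column 4 already has {red, blue, green, teal, grey}, so row 2, column 4 must be gold.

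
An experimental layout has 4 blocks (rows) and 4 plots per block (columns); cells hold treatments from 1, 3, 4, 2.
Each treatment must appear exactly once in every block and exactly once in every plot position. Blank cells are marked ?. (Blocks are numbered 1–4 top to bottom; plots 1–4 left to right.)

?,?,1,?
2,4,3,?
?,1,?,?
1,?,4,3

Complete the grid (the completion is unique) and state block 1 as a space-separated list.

Block 2, plot 4: block 2 has {3, 4, 2} and plot 4 has {3}, leaving only 1.
Block 3, plot 3: block 3 has {1} and plot 3 has {1, 3, 4}, leaving only 2.
Block 3, plot 4: block 3 has {1, 2} and plot 4 has {1, 3}, leaving only 4.
Block 1, plot 4: block 1 has {1} and plot 4 has {1, 3, 4}, leaving only 2.
Block 1, plot 2: block 1 has {1, 2} and plot 2 has {1, 4}, leaving only 3.
Block 1, plot 1: block 1 has {1, 3, 2} and plot 1 has {1, 2}, leaving only 4.
So block 1 reads: 4 3 1 2.

4 3 1 2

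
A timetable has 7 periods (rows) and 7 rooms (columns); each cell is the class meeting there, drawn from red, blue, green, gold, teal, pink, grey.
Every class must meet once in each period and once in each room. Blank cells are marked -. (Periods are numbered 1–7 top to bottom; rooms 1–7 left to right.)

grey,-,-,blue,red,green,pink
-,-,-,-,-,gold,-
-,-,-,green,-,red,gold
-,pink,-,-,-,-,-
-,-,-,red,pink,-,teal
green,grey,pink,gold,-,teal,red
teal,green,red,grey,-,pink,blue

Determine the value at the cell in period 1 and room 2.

gold

Period 4, room 4: period 4 has {pink} and room 4 has {red, blue, green, gold, grey}, leaving only teal.
Period 2, room 4: period 2 has {gold} and room 4 has {red, blue, green, gold, teal, grey}, leaving only pink.
Period 6, room 5: period 6 has {red, green, gold, teal, pink, grey} and room 5 has {red, pink}, leaving only blue.
Period 7, room 5: period 7 has {red, blue, green, teal, pink, grey} and room 5 has {red, blue, pink}, leaving only gold.
Period 1, room 2 is narrowed to {gold, teal}.
If it were teal, then period 5, room 2 would be left with no valid symbol.
So period 1, room 2 must be gold.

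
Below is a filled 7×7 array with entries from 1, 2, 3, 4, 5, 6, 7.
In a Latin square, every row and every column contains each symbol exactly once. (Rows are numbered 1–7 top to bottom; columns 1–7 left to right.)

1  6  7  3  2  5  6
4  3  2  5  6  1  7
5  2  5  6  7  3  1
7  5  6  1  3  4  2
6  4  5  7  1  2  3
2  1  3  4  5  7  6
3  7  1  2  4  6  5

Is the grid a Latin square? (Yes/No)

Row 1 contains 6 twice (at columns 2 and 7); row 3 is also not a permutation.

No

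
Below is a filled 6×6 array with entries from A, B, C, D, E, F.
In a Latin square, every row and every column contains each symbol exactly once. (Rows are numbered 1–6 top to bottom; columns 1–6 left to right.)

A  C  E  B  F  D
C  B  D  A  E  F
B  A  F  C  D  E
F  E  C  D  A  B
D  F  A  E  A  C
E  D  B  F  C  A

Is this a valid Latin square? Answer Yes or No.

No

Column 5 contains A twice (at rows 4 and 5), so it is not a permutation.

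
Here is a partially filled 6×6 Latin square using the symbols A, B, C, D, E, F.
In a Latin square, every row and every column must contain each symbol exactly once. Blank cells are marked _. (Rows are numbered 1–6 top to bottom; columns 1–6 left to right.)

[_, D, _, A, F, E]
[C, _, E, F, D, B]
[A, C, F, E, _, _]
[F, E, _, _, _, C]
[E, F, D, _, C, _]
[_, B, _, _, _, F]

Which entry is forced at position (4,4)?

D

Row 1, column 1: row 1 has {A, D, E, F} and column 1 has {A, C, E, F}, leaving only B.
Row 1, column 3: row 1 has {A, B, D, E, F} and column 3 has {D, E, F}, leaving only C.
Row 2, column 2: row 2 has {B, C, D, E, F} and column 2 has {B, C, D, E, F}, leaving only A.
Row 3, column 5: row 3 has {A, C, E, F} and column 5 has {C, D, F}, leaving only B.
Row 3, column 6: row 3 has {A, B, C, E, F} and column 6 has {B, C, E, F}, leaving only D.
Row 4, column 5: row 4 has {C, E, F} and column 5 has {B, C, D, F}, leaving only A.
Row 4, column 3: row 4 has {A, C, E, F} and column 3 has {C, D, E, F}, leaving only B.
Row 4 already has {A, B, C, E, F} and column 4 already has {A, E, F}, so row 4, column 4 must be D.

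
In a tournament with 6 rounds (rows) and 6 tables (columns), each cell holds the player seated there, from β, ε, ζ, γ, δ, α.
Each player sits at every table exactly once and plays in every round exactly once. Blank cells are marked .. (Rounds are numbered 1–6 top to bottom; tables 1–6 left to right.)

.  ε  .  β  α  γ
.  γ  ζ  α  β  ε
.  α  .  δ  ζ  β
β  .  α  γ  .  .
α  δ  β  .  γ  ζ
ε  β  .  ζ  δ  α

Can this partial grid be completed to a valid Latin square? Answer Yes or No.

Yes

No round or table among the givens repeats a symbol, and propagating forced cells runs into no contradiction.
One valid completion exists (for instance, ζ ε δ β α γ / δ γ ζ α β ε / γ α ε δ ζ β / β ζ α γ ε δ / α δ β ε γ ζ / ε β γ ζ δ α).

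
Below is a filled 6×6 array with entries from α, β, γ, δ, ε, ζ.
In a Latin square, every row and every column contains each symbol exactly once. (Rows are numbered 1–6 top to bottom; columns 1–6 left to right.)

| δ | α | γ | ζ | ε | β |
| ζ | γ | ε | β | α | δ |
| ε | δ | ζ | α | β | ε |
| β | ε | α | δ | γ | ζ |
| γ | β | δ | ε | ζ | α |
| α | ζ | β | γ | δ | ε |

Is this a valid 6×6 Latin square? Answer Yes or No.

No

Row 3 contains ε twice (at columns 1 and 6), so it is not a permutation.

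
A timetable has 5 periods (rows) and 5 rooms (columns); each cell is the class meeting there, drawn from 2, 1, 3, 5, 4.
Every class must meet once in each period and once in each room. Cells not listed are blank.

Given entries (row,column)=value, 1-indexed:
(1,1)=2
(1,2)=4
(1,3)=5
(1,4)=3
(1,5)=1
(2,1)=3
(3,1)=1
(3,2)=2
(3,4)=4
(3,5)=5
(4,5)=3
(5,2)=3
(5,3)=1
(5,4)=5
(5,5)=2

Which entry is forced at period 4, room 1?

5

Period 2, room 5: period 2 has {3} and room 5 has {2, 1, 3, 5}, leaving only 4.
Period 2, room 3: period 2 has {3, 4} and room 3 has {1, 5}, leaving only 2.
Period 2, room 4: period 2 has {2, 3, 4} and room 4 has {3, 5, 4}, leaving only 1.
Period 2, room 2: period 2 has {2, 1, 3, 4} and room 2 has {2, 3, 4}, leaving only 5.
Period 3, room 3: period 3 has {2, 1, 5, 4} and room 3 has {2, 1, 5}, leaving only 3.
Period 4, room 2: period 4 has {3} and room 2 has {2, 3, 5, 4}, leaving only 1.
Period 4, room 3: period 4 has {1, 3} and room 3 has {2, 1, 3, 5}, leaving only 4.
Period 4 already has {1, 3, 4} and room 1 already has {2, 1, 3}, so period 4, room 1 must be 5.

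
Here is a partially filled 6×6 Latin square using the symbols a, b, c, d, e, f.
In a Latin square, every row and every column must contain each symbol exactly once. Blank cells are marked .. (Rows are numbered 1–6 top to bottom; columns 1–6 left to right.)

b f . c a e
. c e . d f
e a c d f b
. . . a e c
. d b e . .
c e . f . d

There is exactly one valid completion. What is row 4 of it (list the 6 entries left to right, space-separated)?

Row 4, column 2: row 4 has {a, c, e} and column 2 has {a, c, d, e, f}, leaving only b.
Row 1, column 3: row 1 has {a, b, c, e, f} and column 3 has {b, c, e}, leaving only d.
Row 4, column 3: row 4 has {a, b, c, e} and column 3 has {b, c, d, e}, leaving only f.
Row 4, column 1: row 4 has {a, b, c, e, f} and column 1 has {b, c, e}, leaving only d.
So row 4 reads: d b f a e c.

d b f a e c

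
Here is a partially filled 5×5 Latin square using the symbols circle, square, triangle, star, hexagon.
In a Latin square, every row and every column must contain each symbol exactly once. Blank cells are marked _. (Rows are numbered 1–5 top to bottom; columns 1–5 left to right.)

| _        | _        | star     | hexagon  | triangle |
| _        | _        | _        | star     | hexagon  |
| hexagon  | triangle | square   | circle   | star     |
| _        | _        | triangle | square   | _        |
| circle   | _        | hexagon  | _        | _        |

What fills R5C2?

Row 1, column 1: row 1 has {triangle, star, hexagon} and column 1 has {circle, hexagon}, leaving only square.
Row 1, column 2: row 1 has {square, triangle, star, hexagon} and column 2 has {triangle}, leaving only circle.
Row 2, column 1: row 2 has {star, hexagon} and column 1 has {circle, square, hexagon}, leaving only triangle.
Row 2, column 2: row 2 has {triangle, star, hexagon} and column 2 has {circle, triangle}, leaving only square.
Row 5 already has {circle, hexagon} and column 2 already has {circle, square, triangle}, so row 5, column 2 must be star.

star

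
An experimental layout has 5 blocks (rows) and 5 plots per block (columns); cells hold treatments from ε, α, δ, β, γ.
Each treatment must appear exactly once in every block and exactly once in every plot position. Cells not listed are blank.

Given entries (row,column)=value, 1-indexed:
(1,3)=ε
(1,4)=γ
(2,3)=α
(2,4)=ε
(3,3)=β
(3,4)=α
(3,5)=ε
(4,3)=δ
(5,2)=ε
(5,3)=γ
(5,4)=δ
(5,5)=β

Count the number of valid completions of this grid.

3

Block 1, plot 1: eliminating its block and plot leaves {α, δ, β}.
Block 1, plot 2: eliminating its block and plot leaves {α, δ, β}.
Block 1, plot 5: eliminating its block and plot leaves {α, δ}.
Block 2, plot 1: eliminating its block and plot leaves {δ, β, γ}.
Block 2, plot 2: eliminating its block and plot leaves {δ, β, γ}.
Block 2, plot 5: eliminating its block and plot leaves {δ, γ}.
Block 3, plot 1: eliminating its block and plot leaves {δ, γ}.
Block 3, plot 2: eliminating its block and plot leaves {δ, γ}.
Block 4, plot 1: eliminating its block and plot leaves {ε, α, β, γ}.
Block 4, plot 2: eliminating its block and plot leaves {α, β, γ}.
Block 4, plot 4: eliminating its block and plot leaves {β}.
Block 4, plot 5: eliminating its block and plot leaves {α, γ}.
Block 5, plot 1: eliminating its block and plot leaves {α}.
Enumerating the assignments across these blanks that avoid any block or plot repeat gives 3 completions.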